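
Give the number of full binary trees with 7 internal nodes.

429

The number of full binary trees on 7 internal nodes is the Catalan number C_7.
C_7 = 429.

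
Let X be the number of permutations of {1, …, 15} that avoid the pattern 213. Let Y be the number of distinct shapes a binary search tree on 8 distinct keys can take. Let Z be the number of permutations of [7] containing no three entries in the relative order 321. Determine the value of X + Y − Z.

Permutations of [n] avoiding any single length-3 pattern are counted by C_n; here n = 15. So X = C_15 = 9694845.
Binary trees (left/right distinguished) on n nodes are counted by C_n; here n = 8. So Y = C_8 = 1430.
For any fixed pattern of length 3, the pattern-avoiding permutations of [7] number C_7. So Z = C_7 = 429.
X + Y − Z = 9694845 + 1430 − 429 = 9695846.

9695846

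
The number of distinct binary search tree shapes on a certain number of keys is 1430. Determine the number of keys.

8

Binary search tree shapes on n keys are counted by C_n. The Catalan number equal to 1430 is C_8.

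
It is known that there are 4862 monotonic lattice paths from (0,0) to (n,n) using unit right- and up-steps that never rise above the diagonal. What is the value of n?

Such diagonal-avoiding paths in an n×n grid are counted by C_n, and C_9 = 4862.

9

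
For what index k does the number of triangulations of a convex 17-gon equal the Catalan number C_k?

The number of triangulations of a 17-gon is the Catalan number C_15 (index = sides − 2).

15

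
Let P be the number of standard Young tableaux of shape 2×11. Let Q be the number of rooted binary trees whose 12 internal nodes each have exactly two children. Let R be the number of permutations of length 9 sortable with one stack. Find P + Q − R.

By the hook-length formula (or a Dyck-path bijection), SYT of shape 2×11 number C_11. So P = C_11 = 58786.
Full binary trees with n internal nodes are counted by C_n; here n = 12. So Q = C_12 = 208012.
Stack-sortable permutations are exactly the 231-avoiding ones, counted by C_n; here n = 9. So R = C_9 = 4862.
P + Q − R = 58786 + 208012 − 4862 = 261936.

261936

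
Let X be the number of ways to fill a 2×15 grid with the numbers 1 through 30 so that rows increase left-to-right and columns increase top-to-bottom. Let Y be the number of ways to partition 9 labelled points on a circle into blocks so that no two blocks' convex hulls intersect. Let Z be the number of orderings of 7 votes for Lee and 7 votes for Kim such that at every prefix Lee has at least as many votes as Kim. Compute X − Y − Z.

9689554

Standard Young tableaux of shape 2×n are counted by C_n; here n = 15. So X = C_15 = 9694845.
Non-crossing partitions of an n-element set are counted by C_n; here n = 9. So Y = C_9 = 4862.
Reading a vote for the leader as '(' and for the other as ')' turns such a sequence into a balanced string of 7 pairs, so the count is C_7. So Z = C_7 = 429.
X − Y − Z = 9694845 − 4862 − 429 = 9689554.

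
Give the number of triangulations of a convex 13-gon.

58786

The number of triangulations of a 13-gon is the Catalan number C_11 (index = sides − 2).
C_11 = C(22,11)/12 = 705432/12 = 58786.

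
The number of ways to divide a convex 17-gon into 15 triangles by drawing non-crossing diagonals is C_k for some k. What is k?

15

Triangulations of a convex m-gon are counted by C_{m−2}; with m = 17 this is C_15.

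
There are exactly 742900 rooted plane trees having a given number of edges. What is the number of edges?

Rooted ordered trees with n edges are counted by C_n. Since C_13 = 742900, the index is 13.

13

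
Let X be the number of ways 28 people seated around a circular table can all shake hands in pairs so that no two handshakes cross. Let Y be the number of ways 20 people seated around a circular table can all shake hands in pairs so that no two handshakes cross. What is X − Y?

With 28 = 2·14 people, non-crossing handshake pairings are non-crossing perfect matchings on a circle, counted by C_14. So X = C_14 = 2674440.
With 20 = 2·10 people, non-crossing handshake pairings are non-crossing perfect matchings on a circle, counted by C_10. So Y = C_10 = 16796.
X − Y = 2674440 − 16796 = 2657644.

2657644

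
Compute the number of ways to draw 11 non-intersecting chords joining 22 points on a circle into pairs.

58786

Non-crossing perfect matchings of 2n points on a circle are counted by C_n; with 22 points, n = 11.
C_11 = 58786.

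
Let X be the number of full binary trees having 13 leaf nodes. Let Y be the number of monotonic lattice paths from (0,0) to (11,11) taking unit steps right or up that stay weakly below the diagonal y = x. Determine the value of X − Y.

149226

Full binary trees with 13 leaves have 13−1 = 12 internal nodes, so there are C_12 of them. So X = C_12 = 208012.
Monotone paths in an n×n grid that stay weakly below the diagonal are counted by C_n; here n = 11. So Y = C_11 = 58786.
X − Y = 208012 − 58786 = 149226.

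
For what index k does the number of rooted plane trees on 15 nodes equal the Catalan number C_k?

14

A rooted plane tree on 15 nodes has 14 edges, and such trees are counted by C_14.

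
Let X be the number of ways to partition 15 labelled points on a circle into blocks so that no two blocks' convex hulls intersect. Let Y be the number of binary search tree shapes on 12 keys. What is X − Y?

Non-crossing partitions of an n-element set are counted by C_n; here n = 15. So X = C_15 = 9694845.
There are C_n binary search tree shapes on n keys; with n = 12 that is C_12. So Y = C_12 = 208012.
X − Y = 9694845 − 208012 = 9486833.

9486833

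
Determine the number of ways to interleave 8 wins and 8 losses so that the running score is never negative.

Ballot sequences with n votes each where one side never trails are Dyck words, counted by C_n; here n = 8.
C_8 = C(16,8)/9 = 12870/9 = 1430.

1430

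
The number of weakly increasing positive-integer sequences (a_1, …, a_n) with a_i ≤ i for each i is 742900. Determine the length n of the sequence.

13

Such sub-staircase sequences of length n are counted by C_n; 742900 = C_13.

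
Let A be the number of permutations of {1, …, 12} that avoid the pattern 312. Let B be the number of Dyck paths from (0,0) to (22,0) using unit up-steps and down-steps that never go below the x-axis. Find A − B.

For any fixed pattern of length 3, the pattern-avoiding permutations of [12] number C_12. So A = C_12 = 208012.
Dyck paths of semilength n (length 2n) are counted by C_n; here n = 11. So B = C_11 = 58786.
A − B = 208012 − 58786 = 149226.

149226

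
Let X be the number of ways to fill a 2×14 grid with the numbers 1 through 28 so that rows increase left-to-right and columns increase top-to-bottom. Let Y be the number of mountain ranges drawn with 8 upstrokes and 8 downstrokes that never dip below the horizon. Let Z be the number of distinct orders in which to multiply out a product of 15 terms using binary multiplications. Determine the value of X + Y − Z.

1430

Standard Young tableaux of shape 2×n are counted by C_n; here n = 14. So X = C_14 = 2674440.
Paths of 8 up- and 8 down-steps that never dip below the axis are Dyck paths; their count is C_8. So Y = C_8 = 1430.
Parenthesizations of m factors correspond to full binary trees with m leaves, counted by C_{m−1}; m = 15 gives C_14. So Z = C_14 = 2674440.
X + Y − Z = 2674440 + 1430 − 2674440 = 1430.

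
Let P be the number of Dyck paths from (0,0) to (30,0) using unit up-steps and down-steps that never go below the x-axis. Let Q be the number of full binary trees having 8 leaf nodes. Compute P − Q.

A Dyck path with 15 up-steps and 15 down-steps has semilength 15, so there are C_15 of them. So P = C_15 = 9694845.
A full binary tree with L leaves has L−1 internal nodes and is counted by C_{L−1}; L = 8 gives C_7. So Q = C_7 = 429.
P − Q = 9694845 − 429 = 9694416.

9694416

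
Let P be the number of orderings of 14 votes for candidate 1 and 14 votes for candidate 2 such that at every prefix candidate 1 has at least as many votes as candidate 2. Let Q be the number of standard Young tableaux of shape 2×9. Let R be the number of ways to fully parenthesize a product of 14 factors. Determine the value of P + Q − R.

1936402

Reading a vote for the leader as '(' and for the other as ')' turns such a sequence into a balanced string of 14 pairs, so the count is C_14. So P = C_14 = 2674440.
Standard Young tableaux of shape 2×n are counted by C_n; here n = 9. So Q = C_9 = 4862.
Ways to associate a product of 14 factors correspond to binary trees on 14 leaves, so the count is C_13. So R = C_13 = 742900.
P + Q − R = 2674440 + 4862 − 742900 = 1936402.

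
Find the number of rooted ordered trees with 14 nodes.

742900

A rooted plane tree on 14 nodes has 13 edges, and such trees are counted by C_13.
C_13 = C(26,13)/14 = 10400600/14 = 742900.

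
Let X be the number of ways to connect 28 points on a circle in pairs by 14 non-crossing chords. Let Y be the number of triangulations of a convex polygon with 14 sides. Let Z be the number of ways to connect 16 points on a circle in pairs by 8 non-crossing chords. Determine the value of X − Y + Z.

Non-crossing perfect matchings of 2n points on a circle are counted by C_n; with 28 points, n = 14. So X = C_14 = 2674440.
A convex 14-gon is triangulated into 12 triangles, and the number of such triangulations is the Catalan number C_{14−2} = C_12. So Y = C_12 = 208012.
Non-crossing perfect matchings of 2n points on a circle are counted by C_n; with 16 points, n = 8. So Z = C_8 = 1430.
X − Y + Z = 2674440 − 208012 + 1430 = 2467858.

2467858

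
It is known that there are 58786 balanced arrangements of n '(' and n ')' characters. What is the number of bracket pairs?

Balanced strings of n bracket-pairs are counted by C_n. The Catalan number equal to 58786 is C_11.

11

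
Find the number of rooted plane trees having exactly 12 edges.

208012

A rooted plane tree with 12 edges has 13 nodes, and the count is C_12.
C_12 = C(24,12)/13 = 2704156/13 = 208012.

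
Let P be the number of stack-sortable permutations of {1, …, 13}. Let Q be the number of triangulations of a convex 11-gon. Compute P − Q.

Stack-sortable permutations are exactly the 231-avoiding ones, counted by C_n; here n = 13. So P = C_13 = 742900.
The number of triangulations of an 11-gon is the Catalan number C_9 (index = sides − 2). So Q = C_9 = 4862.
P − Q = 742900 − 4862 = 738038.

738038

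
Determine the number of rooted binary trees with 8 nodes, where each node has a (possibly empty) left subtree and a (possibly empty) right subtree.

1430

Binary trees (left/right distinguished) on n nodes are counted by C_n; here n = 8.
C_8 = C(16,8)/9 = 12870/9 = 1430.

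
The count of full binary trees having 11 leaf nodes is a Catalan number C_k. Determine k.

A full binary tree with L leaves has L−1 internal nodes and is counted by C_{L−1}; L = 11 gives C_10.

10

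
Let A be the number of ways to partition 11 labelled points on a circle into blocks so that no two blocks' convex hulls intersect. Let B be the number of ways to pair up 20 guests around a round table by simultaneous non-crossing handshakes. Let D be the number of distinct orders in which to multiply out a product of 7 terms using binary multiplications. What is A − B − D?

The non-crossing partitions of [11] form a lattice of size C_11. So A = C_11 = 58786.
Non-crossing handshake pairings of 2n people are counted by C_n; 20 people gives n = 10. So B = C_10 = 16796.
Bracketing 7 factors into binary products is counted by C_{7−1} = C_6. So D = C_6 = 132.
A − B − D = 58786 − 16796 − 132 = 41858.

41858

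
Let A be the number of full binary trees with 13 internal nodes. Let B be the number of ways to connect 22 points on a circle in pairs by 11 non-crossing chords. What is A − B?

684114

Full binary trees with n internal nodes are counted by C_n; here n = 13. So A = C_13 = 742900.
Non-crossing perfect matchings of 2n points on a circle are counted by C_n; with 22 points, n = 11. So B = C_11 = 58786.
A − B = 742900 − 58786 = 684114.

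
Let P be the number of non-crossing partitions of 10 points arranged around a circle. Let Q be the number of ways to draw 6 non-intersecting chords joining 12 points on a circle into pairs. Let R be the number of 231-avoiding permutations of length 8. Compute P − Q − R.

The non-crossing partitions of [10] form a lattice of size C_10. So P = C_10 = 16796.
Pairing 12 circle points by 6 non-crossing chords gives C_6 matchings. So Q = C_6 = 132.
For any fixed pattern of length 3, the pattern-avoiding permutations of [8] number C_8. So R = C_8 = 1430.
P − Q − R = 16796 − 132 − 1430 = 15234.

15234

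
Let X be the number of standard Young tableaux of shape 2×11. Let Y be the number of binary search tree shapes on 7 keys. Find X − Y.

58357

Standard Young tableaux of shape 2×n are counted by C_n; here n = 11. So X = C_11 = 58786.
Binary trees (left/right distinguished) on n nodes are counted by C_n; here n = 7. So Y = C_7 = 429.
X − Y = 58786 − 429 = 58357.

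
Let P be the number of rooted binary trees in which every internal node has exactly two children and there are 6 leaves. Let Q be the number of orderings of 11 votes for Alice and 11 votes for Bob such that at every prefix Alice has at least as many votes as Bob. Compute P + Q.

Full binary trees with 6 leaves have 6−1 = 5 internal nodes, so there are C_5 of them. So P = C_5 = 42.
Ballot sequences with n votes each where one side never trails are Dyck words, counted by C_n; here n = 11. So Q = C_11 = 58786.
P + Q = 42 + 58786 = 58828.

58828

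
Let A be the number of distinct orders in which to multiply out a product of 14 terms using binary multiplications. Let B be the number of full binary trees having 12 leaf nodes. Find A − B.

684114

Ways to associate a product of 14 factors correspond to binary trees on 14 leaves, so the count is C_13. So A = C_13 = 742900.
A full binary tree with L leaves has L−1 internal nodes and is counted by C_{L−1}; L = 12 gives C_11. So B = C_11 = 58786.
A − B = 742900 − 58786 = 684114.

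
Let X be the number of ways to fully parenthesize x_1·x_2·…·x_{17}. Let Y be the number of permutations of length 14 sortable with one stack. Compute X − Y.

32683230

Ways to associate a product of 17 factors correspond to binary trees on 17 leaves, so the count is C_16. So X = C_16 = 35357670.
By Knuth's characterisation, the stack-sortable permutations of length 14 are the 231-avoiders, numbering C_14. So Y = C_14 = 2674440.
X − Y = 35357670 − 2674440 = 32683230.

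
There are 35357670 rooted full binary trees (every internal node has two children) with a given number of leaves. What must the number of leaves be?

Full binary trees with L leaves are counted by C_{L−1}, and C_16 = 35357670.
So the index is 16, and the number of leaves is 16 + 1 = 17.

17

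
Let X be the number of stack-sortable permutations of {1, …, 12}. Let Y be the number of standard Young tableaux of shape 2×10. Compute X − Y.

By Knuth's characterisation, the stack-sortable permutations of length 12 are the 231-avoiders, numbering C_12. So X = C_12 = 208012.
Standard Young tableaux of shape 2×n are counted by C_n; here n = 10. So Y = C_10 = 16796.
X − Y = 208012 − 16796 = 191216.

191216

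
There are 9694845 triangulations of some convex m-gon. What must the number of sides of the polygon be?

17

Triangulations of a convex m-gon are counted by C_{m−2}; 9694845 = C_15.
So m − 2 = 15, giving m = 17 sides.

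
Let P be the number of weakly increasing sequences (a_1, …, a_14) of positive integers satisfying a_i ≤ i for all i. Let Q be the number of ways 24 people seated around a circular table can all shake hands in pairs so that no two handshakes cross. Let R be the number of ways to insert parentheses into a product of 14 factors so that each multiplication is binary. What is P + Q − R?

2139552

Weakly increasing sequences with a_i ≤ i biject with Dyck paths of semilength 14, so there are C_14. So P = C_14 = 2674440.
With 24 = 2·12 people, non-crossing handshake pairings are non-crossing perfect matchings on a circle, counted by C_12. So Q = C_12 = 208012.
Bracketing 14 factors into binary products is counted by C_{14−1} = C_13. So R = C_13 = 742900.
P + Q − R = 2674440 + 208012 − 742900 = 2139552.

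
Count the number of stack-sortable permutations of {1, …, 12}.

By Knuth's characterisation, the stack-sortable permutations of length 12 are the 231-avoiders, numbering C_12.
C_12 = 208012.

208012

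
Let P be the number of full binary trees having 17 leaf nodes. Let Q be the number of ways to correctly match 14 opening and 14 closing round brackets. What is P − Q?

32683230

Full binary trees with 17 leaves have 17−1 = 16 internal nodes, so there are C_16 of them. So P = C_16 = 35357670.
A balanced arrangement of 14 bracket pairs is a Dyck word of semilength 14, so the count is C_14. So Q = C_14 = 2674440.
P − Q = 35357670 − 2674440 = 32683230.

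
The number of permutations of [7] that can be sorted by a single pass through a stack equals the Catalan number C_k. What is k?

Stack-sortable permutations are exactly the 231-avoiding ones, counted by C_n; here n = 7.

7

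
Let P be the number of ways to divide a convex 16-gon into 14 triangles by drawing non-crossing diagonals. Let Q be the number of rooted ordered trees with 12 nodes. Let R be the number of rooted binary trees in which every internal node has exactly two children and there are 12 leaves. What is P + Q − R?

A convex 16-gon is triangulated into 14 triangles, and the number of such triangulations is the Catalan number C_{16−2} = C_14. So P = C_14 = 2674440.
Rooted ordered (plane) trees on m nodes have m−1 edges and are counted by C_{m−1}; m = 12 gives C_11. So Q = C_11 = 58786.
A full binary tree with L leaves has L−1 internal nodes and is counted by C_{L−1}; L = 12 gives C_11. So R = C_11 = 58786.
P + Q − R = 2674440 + 58786 − 58786 = 2674440.

2674440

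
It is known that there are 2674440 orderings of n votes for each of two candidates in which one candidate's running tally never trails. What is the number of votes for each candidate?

Such ballot sequences with n votes each are counted by C_n. Since C_14 = 2674440, the index is 14.

14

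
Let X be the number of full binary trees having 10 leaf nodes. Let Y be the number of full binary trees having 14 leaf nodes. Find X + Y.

747762

A full binary tree with L leaves has L−1 internal nodes and is counted by C_{L−1}; L = 10 gives C_9. So X = C_9 = 4862.
Full binary trees with 14 leaves have 14−1 = 13 internal nodes, so there are C_13 of them. So Y = C_13 = 742900.
X + Y = 4862 + 742900 = 747762.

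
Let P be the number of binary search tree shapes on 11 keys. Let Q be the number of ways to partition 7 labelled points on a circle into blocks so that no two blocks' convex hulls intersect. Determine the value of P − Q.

There are C_n binary search tree shapes on n keys; with n = 11 that is C_11. So P = C_11 = 58786.
Non-crossing partitions of an n-element set are counted by C_n; here n = 7. So Q = C_7 = 429.
P − Q = 58786 − 429 = 58357.

58357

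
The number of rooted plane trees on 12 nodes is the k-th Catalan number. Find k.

11

Rooted ordered (plane) trees on m nodes have m−1 edges and are counted by C_{m−1}; m = 12 gives C_11.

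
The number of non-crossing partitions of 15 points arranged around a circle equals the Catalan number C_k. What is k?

15

The non-crossing partitions of [15] form a lattice of size C_15.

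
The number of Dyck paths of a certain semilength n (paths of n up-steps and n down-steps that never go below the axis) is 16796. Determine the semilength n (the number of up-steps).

10

Dyck paths of semilength n are counted by C_n. The Catalan number equal to 16796 is C_10.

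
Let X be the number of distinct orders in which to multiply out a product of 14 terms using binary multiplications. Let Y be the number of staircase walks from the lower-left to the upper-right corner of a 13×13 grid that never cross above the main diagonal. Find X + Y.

1485800

Parenthesizations of m factors correspond to full binary trees with m leaves, counted by C_{m−1}; m = 14 gives C_13. So X = C_13 = 742900.
Sub-diagonal monotone paths from (0,0) to (13,13) biject with Dyck paths of semilength 13, giving C_13. So Y = C_13 = 742900.
X + Y = 742900 + 742900 = 1485800.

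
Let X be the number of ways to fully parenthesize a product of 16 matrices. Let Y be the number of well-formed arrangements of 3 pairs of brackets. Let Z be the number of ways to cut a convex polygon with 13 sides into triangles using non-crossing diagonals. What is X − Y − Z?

9636054

Ways to associate a product of 16 factors correspond to binary trees on 16 leaves, so the count is C_15. So X = C_15 = 9694845.
A balanced arrangement of 3 bracket pairs is a Dyck word of semilength 3, so the count is C_3. So Y = C_3 = 5.
The number of triangulations of a 13-gon is the Catalan number C_11 (index = sides − 2). So Z = C_11 = 58786.
X − Y − Z = 9694845 − 5 − 58786 = 9636054.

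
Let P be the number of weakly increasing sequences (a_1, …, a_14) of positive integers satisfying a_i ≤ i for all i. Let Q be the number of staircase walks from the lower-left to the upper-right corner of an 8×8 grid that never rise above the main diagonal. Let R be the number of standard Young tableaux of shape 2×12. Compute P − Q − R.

2464998

Weakly increasing sequences with a_i ≤ i biject with Dyck paths of semilength 14, so there are C_14. So P = C_14 = 2674440.
Sub-diagonal monotone paths from (0,0) to (8,8) biject with Dyck paths of semilength 8, giving C_8. So Q = C_8 = 1430.
Standard Young tableaux of shape 2×n are counted by C_n; here n = 12. So R = C_12 = 208012.
P − Q − R = 2674440 − 1430 − 208012 = 2464998.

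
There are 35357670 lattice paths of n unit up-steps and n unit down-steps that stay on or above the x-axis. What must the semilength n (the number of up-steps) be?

Dyck paths of semilength n are counted by C_n, and C_16 = 35357670.

16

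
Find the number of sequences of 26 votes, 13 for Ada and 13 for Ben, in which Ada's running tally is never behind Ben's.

Reading a vote for the leader as '(' and for the other as ')' turns such a sequence into a balanced string of 13 pairs, so the count is C_13.
C_13 = C(26,13)/14 = 10400600/14 = 742900.

742900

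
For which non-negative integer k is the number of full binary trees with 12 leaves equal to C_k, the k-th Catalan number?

11

Full binary trees with 12 leaves have 12−1 = 11 internal nodes, so there are C_11 of them.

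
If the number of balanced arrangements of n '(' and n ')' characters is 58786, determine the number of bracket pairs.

11

Balanced strings of n bracket-pairs are counted by C_n, and C_11 = 58786.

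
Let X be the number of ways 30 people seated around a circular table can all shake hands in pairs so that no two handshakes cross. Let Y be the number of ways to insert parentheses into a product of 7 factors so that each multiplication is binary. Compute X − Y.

9694713

Non-crossing handshake pairings of 2n people are counted by C_n; 30 people gives n = 15. So X = C_15 = 9694845.
Ways to associate a product of 7 factors correspond to binary trees on 7 leaves, so the count is C_6. So Y = C_6 = 132.
X − Y = 9694845 − 132 = 9694713.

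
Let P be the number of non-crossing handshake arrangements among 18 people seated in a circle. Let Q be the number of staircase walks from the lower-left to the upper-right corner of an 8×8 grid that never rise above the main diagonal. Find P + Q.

With 18 = 2·9 people, non-crossing handshake pairings are non-crossing perfect matchings on a circle, counted by C_9. So P = C_9 = 4862.
Sub-diagonal monotone paths from (0,0) to (8,8) biject with Dyck paths of semilength 8, giving C_8. So Q = C_8 = 1430.
P + Q = 4862 + 1430 = 6292.

6292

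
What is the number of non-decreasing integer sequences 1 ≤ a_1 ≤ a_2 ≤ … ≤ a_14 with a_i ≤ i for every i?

Weakly increasing sequences with a_i ≤ i biject with Dyck paths of semilength 14, so there are C_14.
C_14 = 2674440.

2674440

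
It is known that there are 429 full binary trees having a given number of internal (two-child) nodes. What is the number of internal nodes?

7

Full binary trees with n internal nodes are counted by C_n; 429 = C_7.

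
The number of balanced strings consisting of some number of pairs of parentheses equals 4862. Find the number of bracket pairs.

9

Balanced strings of n bracket-pairs are counted by C_n. The Catalan number equal to 4862 is C_9.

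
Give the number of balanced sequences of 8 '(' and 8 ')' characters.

Balanced strings of n pairs of brackets are counted by C_n; here n = 8.
C_8 = 1430.

1430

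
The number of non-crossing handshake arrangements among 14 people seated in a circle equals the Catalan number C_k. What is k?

7

With 14 = 2·7 people, non-crossing handshake pairings are non-crossing perfect matchings on a circle, counted by C_7.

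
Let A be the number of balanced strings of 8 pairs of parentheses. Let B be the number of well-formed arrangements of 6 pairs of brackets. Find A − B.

A balanced arrangement of 8 bracket pairs is a Dyck word of semilength 8, so the count is C_8. So A = C_8 = 1430.
Balanced strings of n pairs of brackets are counted by C_n; here n = 6. So B = C_6 = 132.
A − B = 1430 − 132 = 1298.

1298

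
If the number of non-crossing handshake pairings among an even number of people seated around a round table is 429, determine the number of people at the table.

14

Non-crossing handshake pairings of 2n people are counted by C_n. Since C_7 = 429, the index is 7.
So n = 7, and there are 2n = 14 people.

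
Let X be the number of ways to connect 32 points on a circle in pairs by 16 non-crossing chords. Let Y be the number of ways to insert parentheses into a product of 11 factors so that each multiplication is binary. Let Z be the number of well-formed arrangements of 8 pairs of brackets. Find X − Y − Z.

35339444

Pairing 32 circle points by 16 non-crossing chords gives C_16 matchings. So X = C_16 = 35357670.
Bracketing 11 factors into binary products is counted by C_{11−1} = C_10. So Y = C_10 = 16796.
Balanced strings of n pairs of brackets are counted by C_n; here n = 8. So Z = C_8 = 1430.
X − Y − Z = 35357670 − 16796 − 1430 = 35339444.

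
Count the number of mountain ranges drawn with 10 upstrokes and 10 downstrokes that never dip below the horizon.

Dyck paths of semilength n (length 2n) are counted by C_n; here n = 10.
C_10 = C_9 · 2(2·9+1)/(9+2) = 4862 · 38/11 = 16796.

16796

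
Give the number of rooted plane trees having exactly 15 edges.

Rooted ordered trees with n edges are counted by C_n; here n = 15.
C_15 = C(30,15)/16 = 155117520/16 = 9694845.

9694845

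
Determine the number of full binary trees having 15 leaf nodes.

Full binary trees with 15 leaves have 15−1 = 14 internal nodes, so there are C_14 of them.
C_14 = C(28,14)/15 = 40116600/15 = 2674440.

2674440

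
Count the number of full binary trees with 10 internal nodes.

16796

The number of full binary trees on 10 internal nodes is the Catalan number C_10.
C_10 = 16796.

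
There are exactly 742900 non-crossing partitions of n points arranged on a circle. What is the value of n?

Non-crossing partitions of [n] are counted by C_n; 742900 = C_13.

13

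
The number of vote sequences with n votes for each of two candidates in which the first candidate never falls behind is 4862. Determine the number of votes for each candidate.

Such ballot sequences with n votes each are counted by C_n, and C_9 = 4862.

9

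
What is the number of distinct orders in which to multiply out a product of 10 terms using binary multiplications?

4862

Bracketing 10 factors into binary products is counted by C_{10−1} = C_9.
C_9 = C(18,9)/10 = 48620/10 = 4862.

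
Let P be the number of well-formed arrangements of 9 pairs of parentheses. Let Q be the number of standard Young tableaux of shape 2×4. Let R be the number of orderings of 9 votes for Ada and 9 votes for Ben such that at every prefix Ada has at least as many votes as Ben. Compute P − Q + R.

A balanced arrangement of 9 bracket pairs is a Dyck word of semilength 9, so the count is C_9. So P = C_9 = 4862.
By the hook-length formula (or a Dyck-path bijection), SYT of shape 2×4 number C_4. So Q = C_4 = 14.
Reading a vote for the leader as '(' and for the other as ')' turns such a sequence into a balanced string of 9 pairs, so the count is C_9. So R = C_9 = 4862.
P − Q + R = 4862 − 14 + 4862 = 9710.

9710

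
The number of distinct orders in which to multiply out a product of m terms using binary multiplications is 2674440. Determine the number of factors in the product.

15

Parenthesizations of m factors are counted by C_{m−1}; 2674440 = C_14.
So the index is 14, and the number of factors is 14 + 1 = 15.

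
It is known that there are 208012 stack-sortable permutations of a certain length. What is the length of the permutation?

12

Stack-sortable permutations of [n] are counted by C_n, and C_12 = 208012.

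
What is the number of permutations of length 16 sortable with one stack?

By Knuth's characterisation, the stack-sortable permutations of length 16 are the 231-avoiders, numbering C_16.
C_16 = C_15 · 2(2·15+1)/(15+2) = 9694845 · 62/17 = 35357670.

35357670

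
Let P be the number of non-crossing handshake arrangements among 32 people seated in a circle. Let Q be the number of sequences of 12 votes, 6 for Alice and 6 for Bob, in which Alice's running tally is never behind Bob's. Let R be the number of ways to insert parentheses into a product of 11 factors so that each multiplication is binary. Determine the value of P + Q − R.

With 32 = 2·16 people, non-crossing handshake pairings are non-crossing perfect matchings on a circle, counted by C_16. So P = C_16 = 35357670.
Reading a vote for the leader as '(' and for the other as ')' turns such a sequence into a balanced string of 6 pairs, so the count is C_6. So Q = C_6 = 132.
Parenthesizations of m factors correspond to full binary trees with m leaves, counted by C_{m−1}; m = 11 gives C_10. So R = C_10 = 16796.
P + Q − R = 35357670 + 132 − 16796 = 35341006.

35341006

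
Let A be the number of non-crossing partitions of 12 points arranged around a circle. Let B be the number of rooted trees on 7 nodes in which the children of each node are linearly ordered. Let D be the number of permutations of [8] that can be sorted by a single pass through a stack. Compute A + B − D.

The non-crossing partitions of [12] form a lattice of size C_12. So A = C_12 = 208012.
A rooted plane tree on 7 nodes has 6 edges, and such trees are counted by C_6. So B = C_6 = 132.
By Knuth's characterisation, the stack-sortable permutations of length 8 are the 231-avoiders, numbering C_8. So D = C_8 = 1430.
A + B − D = 208012 + 132 − 1430 = 206714.

206714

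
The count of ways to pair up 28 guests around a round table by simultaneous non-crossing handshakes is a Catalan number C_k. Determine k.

Non-crossing handshake pairings of 2n people are counted by C_n; 28 people gives n = 14.

14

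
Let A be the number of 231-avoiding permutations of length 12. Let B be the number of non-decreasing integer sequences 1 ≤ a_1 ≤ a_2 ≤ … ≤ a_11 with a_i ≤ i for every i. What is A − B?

Permutations of [n] avoiding any single length-3 pattern are counted by C_n; here n = 12. So A = C_12 = 208012.
Weakly increasing sequences with a_i ≤ i biject with Dyck paths of semilength 11, so there are C_11. So B = C_11 = 58786.
A − B = 208012 − 58786 = 149226.

149226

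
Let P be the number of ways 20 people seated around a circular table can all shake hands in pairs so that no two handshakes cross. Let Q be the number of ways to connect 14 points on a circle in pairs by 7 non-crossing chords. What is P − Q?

16367

Non-crossing handshake pairings of 2n people are counted by C_n; 20 people gives n = 10. So P = C_10 = 16796.
Non-crossing perfect matchings of 2n points on a circle are counted by C_n; with 14 points, n = 7. So Q = C_7 = 429.
P − Q = 16796 − 429 = 16367.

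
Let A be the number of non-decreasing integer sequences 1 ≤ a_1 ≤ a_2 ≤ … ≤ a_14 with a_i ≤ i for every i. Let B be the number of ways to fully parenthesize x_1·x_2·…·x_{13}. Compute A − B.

2466428

Weakly increasing sequences with a_i ≤ i biject with Dyck paths of semilength 14, so there are C_14. So A = C_14 = 2674440.
Bracketing 13 factors into binary products is counted by C_{13−1} = C_12. So B = C_12 = 208012.
A − B = 2674440 − 208012 = 2466428.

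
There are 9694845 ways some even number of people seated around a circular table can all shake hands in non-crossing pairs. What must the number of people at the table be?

Non-crossing handshake pairings of 2n people are counted by C_n. Since C_15 = 9694845, the index is 15.
So n = 15, and there are 2n = 30 people.

30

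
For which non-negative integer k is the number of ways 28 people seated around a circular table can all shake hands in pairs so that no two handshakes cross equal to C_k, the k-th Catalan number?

With 28 = 2·14 people, non-crossing handshake pairings are non-crossing perfect matchings on a circle, counted by C_14.

14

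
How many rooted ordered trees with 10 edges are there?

Rooted ordered trees with n edges are counted by C_n; here n = 10.
C_10 = 16796.

16796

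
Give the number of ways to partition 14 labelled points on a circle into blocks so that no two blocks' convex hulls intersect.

The non-crossing partitions of [14] form a lattice of size C_14.
C_14 = C(28,14)/15 = 40116600/15 = 2674440.

2674440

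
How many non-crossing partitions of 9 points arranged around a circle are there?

Non-crossing partitions of an n-element set are counted by C_n; here n = 9.
C_9 = C(18,9)/10 = 48620/10 = 4862.

4862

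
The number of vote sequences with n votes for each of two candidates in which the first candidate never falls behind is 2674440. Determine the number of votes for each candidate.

14

Such ballot sequences with n votes each are counted by C_n. Since C_14 = 2674440, the index is 14.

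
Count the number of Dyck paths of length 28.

A Dyck path with 14 up-steps and 14 down-steps has semilength 14, so there are C_14 of them.
C_14 = 2674440.

2674440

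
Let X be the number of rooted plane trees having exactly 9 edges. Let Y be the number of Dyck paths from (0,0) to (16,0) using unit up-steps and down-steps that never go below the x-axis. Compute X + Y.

Rooted ordered trees with n edges are counted by C_n; here n = 9. So X = C_9 = 4862.
A Dyck path with 8 up-steps and 8 down-steps has semilength 8, so there are C_8 of them. So Y = C_8 = 1430.
X + Y = 4862 + 1430 = 6292.

6292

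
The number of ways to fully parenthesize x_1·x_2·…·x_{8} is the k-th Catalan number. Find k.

Bracketing 8 factors into binary products is counted by C_{8−1} = C_7.

7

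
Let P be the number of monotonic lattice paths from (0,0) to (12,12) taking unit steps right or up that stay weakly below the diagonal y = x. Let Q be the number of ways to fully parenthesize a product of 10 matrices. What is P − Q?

Sub-diagonal monotone paths from (0,0) to (12,12) biject with Dyck paths of semilength 12, giving C_12. So P = C_12 = 208012.
Parenthesizations of m factors correspond to full binary trees with m leaves, counted by C_{m−1}; m = 10 gives C_9. So Q = C_9 = 4862.
P − Q = 208012 − 4862 = 203150.

203150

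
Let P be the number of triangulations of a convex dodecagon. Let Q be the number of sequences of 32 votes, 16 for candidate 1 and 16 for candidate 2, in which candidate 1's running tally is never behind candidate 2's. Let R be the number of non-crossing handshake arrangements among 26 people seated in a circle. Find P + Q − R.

34631566

A convex 12-gon is triangulated into 10 triangles, and the number of such triangulations is the Catalan number C_{12−2} = C_10. So P = C_10 = 16796.
Reading a vote for the leader as '(' and for the other as ')' turns such a sequence into a balanced string of 16 pairs, so the count is C_16. So Q = C_16 = 35357670.
Non-crossing handshake pairings of 2n people are counted by C_n; 26 people gives n = 13. So R = C_13 = 742900.
P + Q − R = 16796 + 35357670 − 742900 = 34631566.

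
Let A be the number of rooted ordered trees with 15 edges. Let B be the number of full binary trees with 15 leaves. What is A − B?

Rooted ordered trees with n edges are counted by C_n; here n = 15. So A = C_15 = 9694845.
Full binary trees with 15 leaves have 15−1 = 14 internal nodes, so there are C_14 of them. So B = C_14 = 2674440.
A − B = 9694845 − 2674440 = 7020405.

7020405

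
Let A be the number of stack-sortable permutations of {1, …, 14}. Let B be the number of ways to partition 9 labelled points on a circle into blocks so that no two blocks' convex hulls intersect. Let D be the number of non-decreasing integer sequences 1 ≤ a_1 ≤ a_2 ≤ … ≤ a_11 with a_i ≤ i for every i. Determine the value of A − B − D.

By Knuth's characterisation, the stack-sortable permutations of length 14 are the 231-avoiders, numbering C_14. So A = C_14 = 2674440.
Non-crossing partitions of an n-element set are counted by C_n; here n = 9. So B = C_9 = 4862.
Weakly increasing sequences with a_i ≤ i biject with Dyck paths of semilength 11, so there are C_11. So D = C_11 = 58786.
A − B − D = 2674440 − 4862 − 58786 = 2610792.

2610792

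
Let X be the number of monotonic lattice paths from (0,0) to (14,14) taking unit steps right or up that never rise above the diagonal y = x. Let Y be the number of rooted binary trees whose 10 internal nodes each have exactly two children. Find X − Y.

2657644

Monotone paths in an n×n grid that stay weakly below the diagonal are counted by C_n; here n = 14. So X = C_14 = 2674440.
Full binary trees with n internal nodes are counted by C_n; here n = 10. So Y = C_10 = 16796.
X − Y = 2674440 − 16796 = 2657644.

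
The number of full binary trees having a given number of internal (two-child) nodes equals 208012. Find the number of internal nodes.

12

Full binary trees with n internal nodes are counted by C_n, and C_12 = 208012.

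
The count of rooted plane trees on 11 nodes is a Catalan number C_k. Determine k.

Rooted ordered (plane) trees on m nodes have m−1 edges and are counted by C_{m−1}; m = 11 gives C_10.

10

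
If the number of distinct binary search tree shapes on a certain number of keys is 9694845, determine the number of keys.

15

Binary search tree shapes on n keys are counted by C_n; 9694845 = C_15.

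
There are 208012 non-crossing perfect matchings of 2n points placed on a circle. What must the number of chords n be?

Non-crossing pairings of 2n points on a circle are counted by C_n, and C_12 = 208012.

12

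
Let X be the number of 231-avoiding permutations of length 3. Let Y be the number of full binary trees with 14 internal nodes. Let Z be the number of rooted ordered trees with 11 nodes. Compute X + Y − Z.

Permutations of [n] avoiding any single length-3 pattern are counted by C_n; here n = 3. So X = C_3 = 5.
Full binary trees with n internal nodes are counted by C_n; here n = 14. So Y = C_14 = 2674440.
A rooted plane tree on 11 nodes has 10 edges, and such trees are counted by C_10. So Z = C_10 = 16796.
X + Y − Z = 5 + 2674440 − 16796 = 2657649.

2657649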